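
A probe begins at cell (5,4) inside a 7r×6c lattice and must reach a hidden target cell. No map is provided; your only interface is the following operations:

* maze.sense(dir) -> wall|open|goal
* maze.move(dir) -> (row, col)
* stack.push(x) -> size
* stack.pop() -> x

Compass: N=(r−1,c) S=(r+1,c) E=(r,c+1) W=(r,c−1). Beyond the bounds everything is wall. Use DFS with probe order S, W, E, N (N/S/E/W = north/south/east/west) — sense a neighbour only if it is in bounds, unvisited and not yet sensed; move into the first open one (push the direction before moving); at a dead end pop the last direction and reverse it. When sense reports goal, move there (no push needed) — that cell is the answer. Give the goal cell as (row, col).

>>> maze.sense south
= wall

>>> maze.sense west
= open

>>> stack.push west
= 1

>>> maze.move west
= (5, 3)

>>> maze.sense south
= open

>>> stack.push south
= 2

>>> maze.move south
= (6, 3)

>>> maze.sense west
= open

>>> stack.push west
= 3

>>> maze.move west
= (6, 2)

>>> maze.sense west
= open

>>> stack.push west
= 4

>>> maze.move west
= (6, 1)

>>> maze.sense west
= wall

>>> maze.sense north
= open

>>> stack.push north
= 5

>>> maze.move north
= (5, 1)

>>> maze.sense west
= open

>>> stack.push west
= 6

>>> maze.move west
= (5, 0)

>>> maze.sense north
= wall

>>> stack.pop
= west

>>> maze.move east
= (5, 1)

>>> maze.sense east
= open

>>> stack.push east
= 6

>>> maze.move east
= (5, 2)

>>> maze.sense north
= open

>>> stack.push north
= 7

>>> maze.move north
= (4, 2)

>>> maze.sense west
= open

>>> stack.push west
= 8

>>> maze.move west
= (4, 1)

>>> maze.sense north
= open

>>> stack.push north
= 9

>>> maze.move north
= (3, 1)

>>> maze.sense west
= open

>>> stack.push west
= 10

>>> maze.move west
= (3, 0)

>>> maze.sense north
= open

>>> stack.push north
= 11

>>> maze.move north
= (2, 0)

>>> maze.sense east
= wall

>>> maze.sense north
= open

>>> stack.push north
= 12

>>> maze.move north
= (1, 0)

>>> maze.sense east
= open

>>> stack.push east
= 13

>>> maze.move east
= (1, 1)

>>> maze.sense east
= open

>>> stack.push east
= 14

>>> maze.move east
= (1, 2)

>>> maze.sense south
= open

>>> stack.push south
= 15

>>> maze.move south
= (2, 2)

>>> maze.sense south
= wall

>>> maze.sense east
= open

>>> stack.push east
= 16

>>> maze.move east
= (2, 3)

>>> maze.sense south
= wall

>>> maze.sense east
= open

>>> stack.push east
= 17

>>> maze.move east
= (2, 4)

>>> maze.sense south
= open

>>> stack.push south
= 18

>>> maze.move south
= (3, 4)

>>> maze.sense south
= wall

>>> maze.sense east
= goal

>>> maze.move east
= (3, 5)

Answer: (3, 5)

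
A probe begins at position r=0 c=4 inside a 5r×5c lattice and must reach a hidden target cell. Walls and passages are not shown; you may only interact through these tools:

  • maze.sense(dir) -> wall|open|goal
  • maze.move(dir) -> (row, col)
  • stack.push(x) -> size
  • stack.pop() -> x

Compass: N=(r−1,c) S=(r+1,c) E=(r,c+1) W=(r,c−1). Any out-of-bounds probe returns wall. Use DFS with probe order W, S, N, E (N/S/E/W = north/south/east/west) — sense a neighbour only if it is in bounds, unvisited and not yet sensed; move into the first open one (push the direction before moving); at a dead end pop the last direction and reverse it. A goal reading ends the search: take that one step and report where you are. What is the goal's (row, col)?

Now I run maze.sense using dir→west, giving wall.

I run maze.sense using dir→south, yielding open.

Calling stack.push using x→south, and see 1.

Invoking maze.move using dir→south, → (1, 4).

Next I call maze.sense using dir→west, → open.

Invoking stack.push using x→west, which returns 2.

I use maze.move using dir→west, and get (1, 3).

I use maze.sense using dir→west, — result: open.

Next I call stack.push using x→west, — result: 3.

Calling maze.move using dir→west, and get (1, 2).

I use maze.sense using dir→west, → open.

Using stack.push using x→west, yielding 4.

I call maze.move using dir→west, and see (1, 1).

Then maze.sense using dir→west, → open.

I run stack.push using x→west, → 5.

I use maze.move using dir→west, — result: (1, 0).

Then maze.sense using dir→south, and observe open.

Calling stack.push using x→south, yielding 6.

Then maze.move using dir→south, giving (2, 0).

Now I run maze.sense using dir→south, and see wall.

Calling maze.sense using dir→east, : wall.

I invoke stack.pop(), : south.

I run maze.move using dir→north, which returns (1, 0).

Now I run maze.sense using dir→north, and see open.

Using stack.push using x→north, → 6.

Then maze.move using dir→north, yielding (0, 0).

Next I call maze.sense using dir→east, and observe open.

Now I run stack.push using x→east, and see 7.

I use maze.move using dir→east, and observe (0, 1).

Then maze.sense using dir→east, and get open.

Calling stack.push using x→east, and see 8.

I call maze.move using dir→east, yielding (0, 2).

Calling stack.pop, yielding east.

I call maze.move using dir→west, and get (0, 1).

I invoke stack.pop(), and see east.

I try maze.move using dir→west, and see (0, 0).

I try stack.pop, yielding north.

Then maze.move using dir→south, yielding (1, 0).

Invoking stack.pop, and see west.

I call maze.move using dir→east, and observe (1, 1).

I invoke stack.pop, which returns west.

I try maze.move using dir→east, — result: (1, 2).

Calling maze.sense using dir→south, yielding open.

I call stack.push using x→south, and see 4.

Next I call maze.move using dir→south, which returns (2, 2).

I invoke maze.sense using dir→south, and observe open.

Then stack.push using x→south, → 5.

Using maze.move using dir→south, — result: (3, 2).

I try maze.sense using dir→west, giving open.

Then stack.push using x→west, giving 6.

I invoke maze.move using dir→west, yielding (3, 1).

I invoke maze.sense using dir→south, — result: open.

I call stack.push using x→south, and see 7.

Then maze.move using dir→south, and get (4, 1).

Next I call maze.sense using dir→west, : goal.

Now I run maze.move using dir→west, and observe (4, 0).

Answer: (4, 0)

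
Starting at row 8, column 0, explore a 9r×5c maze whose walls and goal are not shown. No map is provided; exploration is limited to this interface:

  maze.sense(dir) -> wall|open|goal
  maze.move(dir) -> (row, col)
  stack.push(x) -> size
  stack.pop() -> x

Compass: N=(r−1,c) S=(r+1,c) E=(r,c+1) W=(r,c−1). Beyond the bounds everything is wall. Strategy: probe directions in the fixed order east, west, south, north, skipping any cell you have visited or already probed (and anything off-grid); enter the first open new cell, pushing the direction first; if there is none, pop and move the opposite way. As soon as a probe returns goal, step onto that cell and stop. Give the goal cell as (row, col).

>>> maze.sense dir='east'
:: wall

>>> maze.sense dir='north'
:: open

>>> stack.push x='north'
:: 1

>>> maze.move dir='north'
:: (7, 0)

>>> maze.sense dir='east'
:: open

>>> stack.push x='east'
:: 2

>>> maze.move dir='east'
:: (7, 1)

>>> maze.sense dir='east'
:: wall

>>> maze.sense dir='north'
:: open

>>> stack.push x='north'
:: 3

>>> maze.move dir='north'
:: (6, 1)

>>> maze.sense dir='east'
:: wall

>>> maze.sense dir='west'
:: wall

>>> maze.sense dir='north'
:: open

>>> stack.push x='north'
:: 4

>>> maze.move dir='north'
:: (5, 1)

>>> maze.sense dir='east'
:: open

>>> stack.push x='east'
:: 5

>>> maze.move dir='east'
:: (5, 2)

>>> maze.sense dir='east'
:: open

>>> stack.push x='east'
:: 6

>>> maze.move dir='east'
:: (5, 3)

>>> maze.sense dir='east'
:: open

>>> stack.push x='east'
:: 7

>>> maze.move dir='east'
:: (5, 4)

>>> maze.sense dir='south'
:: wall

>>> maze.sense dir='north'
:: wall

>>> stack.pop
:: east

>>> maze.move dir='west'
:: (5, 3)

>>> maze.sense dir='south'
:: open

>>> stack.push x='south'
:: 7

>>> maze.move dir='south'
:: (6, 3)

>>> maze.sense dir='south'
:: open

>>> stack.push x='south'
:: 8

>>> maze.move dir='south'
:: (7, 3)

>>> maze.sense dir='east'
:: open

>>> stack.push x='east'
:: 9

>>> maze.move dir='east'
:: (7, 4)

>>> maze.sense dir='south'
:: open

>>> stack.push x='south'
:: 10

>>> maze.move dir='south'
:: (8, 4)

>>> maze.sense dir='west'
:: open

>>> stack.push x='west'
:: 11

>>> maze.move dir='west'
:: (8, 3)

>>> maze.sense dir='west'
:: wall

>>> stack.pop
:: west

>>> maze.move dir='east'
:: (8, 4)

>>> stack.pop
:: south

>>> maze.move dir='north'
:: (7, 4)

>>> stack.pop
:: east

>>> maze.move dir='west'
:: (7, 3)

>>> stack.pop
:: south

>>> maze.move dir='north'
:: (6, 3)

>>> stack.pop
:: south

>>> maze.move dir='north'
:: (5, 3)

>>> maze.sense dir='north'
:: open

>>> stack.push x='north'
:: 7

>>> maze.move dir='north'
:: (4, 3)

>>> maze.sense dir='west'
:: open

>>> stack.push x='west'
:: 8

>>> maze.move dir='west'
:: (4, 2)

>>> maze.sense dir='west'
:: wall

>>> maze.sense dir='north'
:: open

>>> stack.push x='north'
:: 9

>>> maze.move dir='north'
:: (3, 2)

>>> maze.sense dir='east'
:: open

>>> stack.push x='east'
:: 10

>>> maze.move dir='east'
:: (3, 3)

>>> maze.sense dir='east'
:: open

>>> stack.push x='east'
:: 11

>>> maze.move dir='east'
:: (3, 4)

>>> maze.sense dir='north'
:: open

>>> stack.push x='north'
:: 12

>>> maze.move dir='north'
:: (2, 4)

>>> maze.sense dir='west'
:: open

>>> stack.push x='west'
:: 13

>>> maze.move dir='west'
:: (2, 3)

>>> maze.sense dir='west'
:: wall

>>> maze.sense dir='north'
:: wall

>>> stack.pop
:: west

>>> maze.move dir='east'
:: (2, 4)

>>> maze.sense dir='north'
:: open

>>> stack.push x='north'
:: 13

>>> maze.move dir='north'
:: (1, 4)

>>> maze.sense dir='north'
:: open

>>> stack.push x='north'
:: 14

>>> maze.move dir='north'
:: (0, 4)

>>> maze.sense dir='west'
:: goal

>>> maze.move dir='west'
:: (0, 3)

Answer: (0, 3)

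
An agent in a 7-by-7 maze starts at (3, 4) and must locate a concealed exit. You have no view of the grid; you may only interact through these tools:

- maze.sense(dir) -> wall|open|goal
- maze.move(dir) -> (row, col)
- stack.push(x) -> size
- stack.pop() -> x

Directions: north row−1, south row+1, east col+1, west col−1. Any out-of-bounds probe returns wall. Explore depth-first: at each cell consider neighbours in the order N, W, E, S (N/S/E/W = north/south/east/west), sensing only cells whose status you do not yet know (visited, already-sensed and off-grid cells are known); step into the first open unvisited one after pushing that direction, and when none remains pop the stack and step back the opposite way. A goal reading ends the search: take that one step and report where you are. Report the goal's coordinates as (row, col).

Action: maze.sense[north]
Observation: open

Action: stack.push[north]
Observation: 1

Action: maze.move[north]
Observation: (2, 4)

Action: maze.sense[north]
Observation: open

Action: stack.push[north]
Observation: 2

Action: maze.move[north]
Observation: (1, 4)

Action: maze.sense[north]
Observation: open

Action: stack.push[north]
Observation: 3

Action: maze.move[north]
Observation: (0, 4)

Action: maze.sense[west]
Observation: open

Action: stack.push[west]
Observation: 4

Action: maze.move[west]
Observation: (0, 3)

Action: maze.sense[west]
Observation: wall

Action: maze.sense[south]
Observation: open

Action: stack.push[south]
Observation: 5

Action: maze.move[south]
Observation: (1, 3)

Action: maze.sense[west]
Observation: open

Action: stack.push[west]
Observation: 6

Action: maze.move[west]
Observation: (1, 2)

Action: maze.sense[west]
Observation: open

Action: stack.push[west]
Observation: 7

Action: maze.move[west]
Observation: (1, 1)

Action: maze.sense[north]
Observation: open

Action: stack.push[north]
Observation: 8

Action: maze.move[north]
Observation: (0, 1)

Action: maze.sense[west]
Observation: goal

Action: maze.move[west]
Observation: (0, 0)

Answer: (0, 0)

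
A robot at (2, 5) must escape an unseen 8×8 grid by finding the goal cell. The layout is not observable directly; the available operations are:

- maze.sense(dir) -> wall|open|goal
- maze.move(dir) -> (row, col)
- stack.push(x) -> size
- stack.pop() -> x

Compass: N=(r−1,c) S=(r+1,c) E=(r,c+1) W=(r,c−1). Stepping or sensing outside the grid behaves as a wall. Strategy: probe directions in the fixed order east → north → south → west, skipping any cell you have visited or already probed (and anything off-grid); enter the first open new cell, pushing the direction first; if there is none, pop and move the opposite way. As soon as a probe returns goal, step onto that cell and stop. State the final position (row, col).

[in] sense dir→east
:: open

[in] push x→east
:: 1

[in] move dir→east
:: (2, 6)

[in] sense dir→east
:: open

[in] push x→east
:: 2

[in] move dir→east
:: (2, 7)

[in] sense dir→north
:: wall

[in] sense dir→south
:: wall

[in] pop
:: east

[in] move dir→west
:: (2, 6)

[in] sense dir→north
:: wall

[in] sense dir→south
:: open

[in] push x→south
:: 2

[in] move dir→south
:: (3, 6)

[in] sense dir→south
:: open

[in] push x→south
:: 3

[in] move dir→south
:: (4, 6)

[in] sense dir→east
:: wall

[in] sense dir→south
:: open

[in] push x→south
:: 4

[in] move dir→south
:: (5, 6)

[in] sense dir→east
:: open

[in] push x→east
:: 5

[in] move dir→east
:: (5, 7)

[in] sense dir→south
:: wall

[in] pop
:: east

[in] move dir→west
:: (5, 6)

[in] sense dir→south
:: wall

[in] sense dir→west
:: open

[in] push x→west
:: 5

[in] move dir→west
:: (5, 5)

[in] sense dir→north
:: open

[in] push x→north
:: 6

[in] move dir→north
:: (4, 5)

[in] sense dir→north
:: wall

[in] sense dir→west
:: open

[in] push x→west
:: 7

[in] move dir→west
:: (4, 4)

[in] sense dir→north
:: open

[in] push x→north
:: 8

[in] move dir→north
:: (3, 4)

[in] sense dir→north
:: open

[in] push x→north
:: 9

[in] move dir→north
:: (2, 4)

[in] sense dir→north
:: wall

[in] sense dir→west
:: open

[in] push x→west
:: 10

[in] move dir→west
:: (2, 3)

[in] sense dir→north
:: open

[in] push x→north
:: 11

[in] move dir→north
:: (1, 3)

[in] sense dir→north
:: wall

[in] sense dir→west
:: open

[in] push x→west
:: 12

[in] move dir→west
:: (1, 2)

[in] sense dir→north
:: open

[in] push x→north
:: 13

[in] move dir→north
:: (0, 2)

[in] sense dir→west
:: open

[in] push x→west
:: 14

[in] move dir→west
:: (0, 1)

[in] sense dir→south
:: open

[in] push x→south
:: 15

[in] move dir→south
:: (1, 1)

[in] sense dir→south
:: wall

[in] sense dir→west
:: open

[in] push x→west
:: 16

[in] move dir→west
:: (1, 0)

[in] sense dir→north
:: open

[in] push x→north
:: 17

[in] move dir→north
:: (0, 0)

[in] pop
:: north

[in] move dir→south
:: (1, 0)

[in] sense dir→south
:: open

[in] push x→south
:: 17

[in] move dir→south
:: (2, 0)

[in] sense dir→south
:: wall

[in] pop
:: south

[in] move dir→north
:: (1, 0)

[in] pop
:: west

[in] move dir→east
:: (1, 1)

[in] pop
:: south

[in] move dir→north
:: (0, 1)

[in] pop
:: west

[in] move dir→east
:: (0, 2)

[in] pop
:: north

[in] move dir→south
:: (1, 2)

[in] sense dir→south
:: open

[in] push x→south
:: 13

[in] move dir→south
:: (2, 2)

[in] sense dir→south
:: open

[in] push x→south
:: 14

[in] move dir→south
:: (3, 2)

[in] sense dir→east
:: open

[in] push x→east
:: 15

[in] move dir→east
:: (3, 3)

[in] sense dir→south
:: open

[in] push x→south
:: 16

[in] move dir→south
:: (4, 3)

[in] sense dir→south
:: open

[in] push x→south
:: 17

[in] move dir→south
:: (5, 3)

[in] sense dir→east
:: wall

[in] sense dir→south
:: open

[in] push x→south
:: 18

[in] move dir→south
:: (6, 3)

[in] sense dir→east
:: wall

[in] sense dir→south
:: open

[in] push x→south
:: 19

[in] move dir→south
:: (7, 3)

[in] sense dir→east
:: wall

[in] sense dir→west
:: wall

[in] pop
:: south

[in] move dir→north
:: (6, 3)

[in] sense dir→west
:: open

[in] push x→west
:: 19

[in] move dir→west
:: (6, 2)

[in] sense dir→north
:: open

[in] push x→north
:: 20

[in] move dir→north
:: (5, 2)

[in] sense dir→north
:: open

[in] push x→north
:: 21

[in] move dir→north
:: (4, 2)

[in] sense dir→west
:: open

[in] push x→west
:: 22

[in] move dir→west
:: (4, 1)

[in] sense dir→north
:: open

[in] push x→north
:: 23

[in] move dir→north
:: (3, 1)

[in] pop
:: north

[in] move dir→south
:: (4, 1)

[in] sense dir→south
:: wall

[in] sense dir→west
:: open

[in] push x→west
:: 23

[in] move dir→west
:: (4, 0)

[in] sense dir→south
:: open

[in] push x→south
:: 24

[in] move dir→south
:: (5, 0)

[in] sense dir→south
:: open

[in] push x→south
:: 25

[in] move dir→south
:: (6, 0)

[in] sense dir→east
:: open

[in] push x→east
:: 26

[in] move dir→east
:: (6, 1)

[in] sense dir→south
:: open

[in] push x→south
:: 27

[in] move dir→south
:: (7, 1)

[in] sense dir→west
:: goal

[in] move dir→west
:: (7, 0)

Answer: (7, 0)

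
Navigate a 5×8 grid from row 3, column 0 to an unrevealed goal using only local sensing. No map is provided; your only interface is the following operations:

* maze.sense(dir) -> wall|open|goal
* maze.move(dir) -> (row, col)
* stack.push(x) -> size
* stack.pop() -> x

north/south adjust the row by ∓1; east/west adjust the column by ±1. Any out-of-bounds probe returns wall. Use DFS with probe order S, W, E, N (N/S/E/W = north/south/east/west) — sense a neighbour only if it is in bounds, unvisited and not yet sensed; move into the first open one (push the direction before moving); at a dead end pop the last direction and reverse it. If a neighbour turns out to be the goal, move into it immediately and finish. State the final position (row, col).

Invoking maze.sense passing dir→south, which returns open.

I call stack.push passing x→south, : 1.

I run maze.move passing dir→south, giving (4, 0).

Calling maze.sense passing dir→east, and see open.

Now I run stack.push passing x→east, and see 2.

Now I run maze.move passing dir→east, : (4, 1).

I call maze.sense passing dir→east, : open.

Using stack.push passing x→east, giving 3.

I call maze.move passing dir→east, — result: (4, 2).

I try maze.sense passing dir→east, : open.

Invoking stack.push passing x→east, and observe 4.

Next I call maze.move passing dir→east, giving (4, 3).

Next I call maze.sense passing dir→east, and see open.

I call stack.push passing x→east, and get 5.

I use maze.move passing dir→east, which returns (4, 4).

Invoking maze.sense passing dir→east, yielding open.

I invoke stack.push passing x→east, : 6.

Using maze.move passing dir→east, which returns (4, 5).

Calling maze.sense passing dir→east, and get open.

I run stack.push passing x→east, and see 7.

I try maze.move passing dir→east, — result: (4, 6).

I invoke maze.sense passing dir→east, — result: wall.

Using maze.sense passing dir→north, yielding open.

Invoking stack.push passing x→north, yielding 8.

I invoke maze.move passing dir→north, and see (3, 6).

I run maze.sense passing dir→west, giving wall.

I use maze.sense passing dir→east, yielding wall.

I run maze.sense passing dir→north, : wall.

I invoke stack.pop, yielding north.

I run maze.move passing dir→south, giving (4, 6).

Then stack.pop(), and get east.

I call maze.move passing dir→west, and observe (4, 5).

I use stack.pop, and observe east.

I use maze.move passing dir→west, and observe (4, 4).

Then maze.sense passing dir→north, and observe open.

Next I call stack.push passing x→north, and observe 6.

Now I run maze.move passing dir→north, and see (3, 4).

I call maze.sense passing dir→west, which returns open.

Next I call stack.push passing x→west, which returns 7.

I call maze.move passing dir→west, and get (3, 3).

Next I call maze.sense passing dir→west, → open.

Calling stack.push passing x→west, : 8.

Next I call maze.move passing dir→west, — result: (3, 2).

I use maze.sense passing dir→west, and get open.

I run stack.push passing x→west, and observe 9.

I try maze.move passing dir→west, : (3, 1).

Now I run maze.sense passing dir→north, and get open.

Using stack.push passing x→north, and see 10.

I call maze.move passing dir→north, — result: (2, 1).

I run maze.sense passing dir→west, and get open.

I use stack.push passing x→west, and get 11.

Using maze.move passing dir→west, yielding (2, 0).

I use maze.sense passing dir→north, — result: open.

I invoke stack.push passing x→north, yielding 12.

Next I call maze.move passing dir→north, → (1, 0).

I call maze.sense passing dir→east, : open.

Next I call stack.push passing x→east, which returns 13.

Then maze.move passing dir→east, yielding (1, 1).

Now I run maze.sense passing dir→east, : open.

I call stack.push passing x→east, which returns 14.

Using maze.move passing dir→east, and see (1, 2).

Next I call maze.sense passing dir→south, : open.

Next I call stack.push passing x→south, yielding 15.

I use maze.move passing dir→south, yielding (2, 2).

I invoke maze.sense passing dir→east, yielding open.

I run stack.push passing x→east, and get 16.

I use maze.move passing dir→east, : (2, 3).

I try maze.sense passing dir→east, giving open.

I invoke stack.push passing x→east, yielding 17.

Calling maze.move passing dir→east, and see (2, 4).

Invoking maze.sense passing dir→east, which returns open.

Now I run stack.push passing x→east, which returns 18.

Using maze.move passing dir→east, — result: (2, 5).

I call maze.sense passing dir→north, and get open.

I try stack.push passing x→north, giving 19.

Using maze.move passing dir→north, which returns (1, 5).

Invoking maze.sense passing dir→west, which returns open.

I call stack.push passing x→west, and see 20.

I run maze.move passing dir→west, giving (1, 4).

I use maze.sense passing dir→west, which returns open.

I run stack.push passing x→west, giving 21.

Next I call maze.move passing dir→west, which returns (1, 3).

Invoking maze.sense passing dir→north, and get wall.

Calling stack.pop(), and get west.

Invoking maze.move passing dir→east, and see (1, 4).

Invoking maze.sense passing dir→north, → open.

Then stack.push passing x→north, yielding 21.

Now I run maze.move passing dir→north, and see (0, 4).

Next I call maze.sense passing dir→east, → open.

Next I call stack.push passing x→east, and get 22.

I invoke maze.move passing dir→east, — result: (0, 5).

Using maze.sense passing dir→east, giving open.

Using stack.push passing x→east, giving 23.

I run maze.move passing dir→east, → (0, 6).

I invoke maze.sense passing dir→south, — result: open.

Calling stack.push passing x→south, — result: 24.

Using maze.move passing dir→south, and observe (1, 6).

I use maze.sense passing dir→east, and see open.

I invoke stack.push passing x→east, — result: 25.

Next I call maze.move passing dir→east, giving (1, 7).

I call maze.sense passing dir→south, and get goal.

Next I call maze.move passing dir→south, and observe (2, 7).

Answer: (2, 7)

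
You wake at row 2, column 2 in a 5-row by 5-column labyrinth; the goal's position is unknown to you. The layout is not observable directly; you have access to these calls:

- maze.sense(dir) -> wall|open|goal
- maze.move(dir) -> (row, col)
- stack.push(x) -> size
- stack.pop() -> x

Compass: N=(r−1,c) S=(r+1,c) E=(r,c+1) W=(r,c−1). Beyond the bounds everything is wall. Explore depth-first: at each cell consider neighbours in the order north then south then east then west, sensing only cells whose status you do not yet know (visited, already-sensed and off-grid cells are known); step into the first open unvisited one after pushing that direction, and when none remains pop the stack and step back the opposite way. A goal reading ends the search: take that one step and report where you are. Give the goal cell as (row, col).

Using maze.sense passing dir=north, and get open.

Next I call stack.push passing x=north, and get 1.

Using maze.move passing dir=north, which returns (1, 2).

Invoking maze.sense passing dir=north, which returns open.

I try stack.push passing x=north, yielding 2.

Then maze.move passing dir=north, which returns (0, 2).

I use maze.sense passing dir=east, and observe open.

Then stack.push passing x=east, which returns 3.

Invoking maze.move passing dir=east, → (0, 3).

Then maze.sense passing dir=south, yielding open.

Invoking stack.push passing x=south, giving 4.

I invoke maze.move passing dir=south, : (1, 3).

Now I run maze.sense passing dir=south, : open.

I call stack.push passing x=south, and get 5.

I invoke maze.move passing dir=south, : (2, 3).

I call maze.sense passing dir=south, giving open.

Now I run stack.push passing x=south, → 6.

I call maze.move passing dir=south, and get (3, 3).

Then maze.sense passing dir=south, → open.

Now I run stack.push passing x=south, and get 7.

Calling maze.move passing dir=south, → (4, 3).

I invoke maze.sense passing dir=east, and see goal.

I invoke maze.move passing dir=east, giving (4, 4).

Answer: (4, 4)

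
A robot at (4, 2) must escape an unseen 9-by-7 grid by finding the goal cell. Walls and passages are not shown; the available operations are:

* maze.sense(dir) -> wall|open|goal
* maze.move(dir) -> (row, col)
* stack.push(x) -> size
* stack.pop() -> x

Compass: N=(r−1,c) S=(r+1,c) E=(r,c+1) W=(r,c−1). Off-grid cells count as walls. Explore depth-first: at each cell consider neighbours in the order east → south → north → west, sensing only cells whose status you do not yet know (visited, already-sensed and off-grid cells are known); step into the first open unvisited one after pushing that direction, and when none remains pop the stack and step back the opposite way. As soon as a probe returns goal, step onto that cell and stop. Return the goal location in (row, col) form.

> maze.sense dir='east'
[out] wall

> maze.sense dir='south'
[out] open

> stack.push x='south'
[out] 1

> maze.move dir='south'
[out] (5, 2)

> maze.sense dir='east'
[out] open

> stack.push x='east'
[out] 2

> maze.move dir='east'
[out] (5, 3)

> maze.sense dir='east'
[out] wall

> maze.sense dir='south'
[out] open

> stack.push x='south'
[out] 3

> maze.move dir='south'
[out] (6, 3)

> maze.sense dir='east'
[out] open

> stack.push x='east'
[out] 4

> maze.move dir='east'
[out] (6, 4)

> maze.sense dir='east'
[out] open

> stack.push x='east'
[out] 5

> maze.move dir='east'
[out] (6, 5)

> maze.sense dir='east'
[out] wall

> maze.sense dir='south'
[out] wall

> maze.sense dir='north'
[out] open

> stack.push x='north'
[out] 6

> maze.move dir='north'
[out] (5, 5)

> maze.sense dir='east'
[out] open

> stack.push x='east'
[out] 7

> maze.move dir='east'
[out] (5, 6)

> maze.sense dir='north'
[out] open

> stack.push x='north'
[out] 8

> maze.move dir='north'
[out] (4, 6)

> maze.sense dir='north'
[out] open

> stack.push x='north'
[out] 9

> maze.move dir='north'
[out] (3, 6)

> maze.sense dir='north'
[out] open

> stack.push x='north'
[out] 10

> maze.move dir='north'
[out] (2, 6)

> maze.sense dir='north'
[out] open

> stack.push x='north'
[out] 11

> maze.move dir='north'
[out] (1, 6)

> maze.sense dir='north'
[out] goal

> maze.move dir='north'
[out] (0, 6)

Answer: (0, 6)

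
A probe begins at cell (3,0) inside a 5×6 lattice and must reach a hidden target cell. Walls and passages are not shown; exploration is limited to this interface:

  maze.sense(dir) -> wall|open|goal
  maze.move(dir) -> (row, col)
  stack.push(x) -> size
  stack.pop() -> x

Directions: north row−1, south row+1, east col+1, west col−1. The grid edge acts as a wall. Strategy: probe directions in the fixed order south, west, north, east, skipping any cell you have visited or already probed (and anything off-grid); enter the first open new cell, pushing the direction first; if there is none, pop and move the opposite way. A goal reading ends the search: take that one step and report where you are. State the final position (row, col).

% 1. sense(dir→south) -> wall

% 2. sense(dir→north) -> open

% 3. push(x→north) -> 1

% 4. move(dir→north) -> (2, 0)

% 5. sense(dir→north) -> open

% 6. push(x→north) -> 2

% 7. move(dir→north) -> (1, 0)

% 8. sense(dir→north) -> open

% 9. push(x→north) -> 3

% 10. move(dir→north) -> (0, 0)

% 11. sense(dir→east) -> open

% 12. push(x→east) -> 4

% 13. move(dir→east) -> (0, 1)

% 14. sense(dir→south) -> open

% 15. push(x→south) -> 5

% 16. move(dir→south) -> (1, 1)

% 17. sense(dir→south) -> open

% 18. push(x→south) -> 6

% 19. move(dir→south) -> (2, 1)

% 20. sense(dir→south) -> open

% 21. push(x→south) -> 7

% 22. move(dir→south) -> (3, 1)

% 23. sense(dir→south) -> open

% 24. push(x→south) -> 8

% 25. move(dir→south) -> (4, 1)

% 26. sense(dir→east) -> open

% 27. push(x→east) -> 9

% 28. move(dir→east) -> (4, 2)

% 29. sense(dir→north) -> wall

% 30. sense(dir→east) -> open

% 31. push(x→east) -> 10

% 32. move(dir→east) -> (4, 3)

% 33. sense(dir→north) -> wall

% 34. sense(dir→east) -> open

% 35. push(x→east) -> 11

% 36. move(dir→east) -> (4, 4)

% 37. sense(dir→north) -> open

% 38. push(x→north) -> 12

% 39. move(dir→north) -> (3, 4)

% 40. sense(dir→north) -> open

% 41. push(x→north) -> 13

% 42. move(dir→north) -> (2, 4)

% 43. sense(dir→west) -> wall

% 44. sense(dir→north) -> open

% 45. push(x→north) -> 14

% 46. move(dir→north) -> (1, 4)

% 47. sense(dir→west) -> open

% 48. push(x→west) -> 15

% 49. move(dir→west) -> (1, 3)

% 50. sense(dir→west) -> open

% 51. push(x→west) -> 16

% 52. move(dir→west) -> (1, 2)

% 53. sense(dir→south) -> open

% 54. push(x→south) -> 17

% 55. move(dir→south) -> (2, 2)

% 56. pop() -> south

% 57. move(dir→north) -> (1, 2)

% 58. sense(dir→north) -> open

% 59. push(x→north) -> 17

% 60. move(dir→north) -> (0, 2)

% 61. sense(dir→east) -> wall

% 62. pop() -> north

% 63. move(dir→south) -> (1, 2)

% 64. pop() -> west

% 65. move(dir→east) -> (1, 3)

% 66. pop() -> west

% 67. move(dir→east) -> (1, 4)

% 68. sense(dir→north) -> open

% 69. push(x→north) -> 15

% 70. move(dir→north) -> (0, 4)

% 71. sense(dir→east) -> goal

% 72. move(dir→east) -> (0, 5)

Answer: (0, 5)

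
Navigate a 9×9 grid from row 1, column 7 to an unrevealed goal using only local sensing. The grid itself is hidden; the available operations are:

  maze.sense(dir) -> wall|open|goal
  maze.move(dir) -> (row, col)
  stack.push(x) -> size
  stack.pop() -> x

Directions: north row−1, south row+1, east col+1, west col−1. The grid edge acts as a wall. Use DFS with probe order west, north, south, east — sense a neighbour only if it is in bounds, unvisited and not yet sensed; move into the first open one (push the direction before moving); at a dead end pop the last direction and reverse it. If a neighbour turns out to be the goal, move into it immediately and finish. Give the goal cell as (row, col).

>>> maze.sense dir: west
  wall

>>> maze.sense dir: north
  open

>>> stack.push x: north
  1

>>> maze.move dir: north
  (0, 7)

>>> maze.sense dir: west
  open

>>> stack.push x: west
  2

>>> maze.move dir: west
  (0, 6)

>>> maze.sense dir: west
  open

>>> stack.push x: west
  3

>>> maze.move dir: west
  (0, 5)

>>> maze.sense dir: west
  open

>>> stack.push x: west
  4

>>> maze.move dir: west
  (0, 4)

>>> maze.sense dir: west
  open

>>> stack.push x: west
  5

>>> maze.move dir: west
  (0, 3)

>>> maze.sense dir: west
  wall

>>> maze.sense dir: south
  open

>>> stack.push x: south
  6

>>> maze.move dir: south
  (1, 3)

>>> maze.sense dir: west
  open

>>> stack.push x: west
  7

>>> maze.move dir: west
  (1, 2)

>>> maze.sense dir: west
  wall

>>> maze.sense dir: south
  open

>>> stack.push x: south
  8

>>> maze.move dir: south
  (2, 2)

>>> maze.sense dir: west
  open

>>> stack.push x: west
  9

>>> maze.move dir: west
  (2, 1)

>>> maze.sense dir: west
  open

>>> stack.push x: west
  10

>>> maze.move dir: west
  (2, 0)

>>> maze.sense dir: north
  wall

>>> maze.sense dir: south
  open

>>> stack.push x: south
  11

>>> maze.move dir: south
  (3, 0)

>>> maze.sense dir: south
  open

>>> stack.push x: south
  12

>>> maze.move dir: south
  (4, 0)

>>> maze.sense dir: south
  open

>>> stack.push x: south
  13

>>> maze.move dir: south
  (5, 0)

>>> maze.sense dir: south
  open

>>> stack.push x: south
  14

>>> maze.move dir: south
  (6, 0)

>>> maze.sense dir: south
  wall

>>> maze.sense dir: east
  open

>>> stack.push x: east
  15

>>> maze.move dir: east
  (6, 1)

>>> maze.sense dir: north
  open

>>> stack.push x: north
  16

>>> maze.move dir: north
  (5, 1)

>>> maze.sense dir: north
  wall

>>> maze.sense dir: east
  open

>>> stack.push x: east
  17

>>> maze.move dir: east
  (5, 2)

>>> maze.sense dir: north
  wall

>>> maze.sense dir: south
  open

>>> stack.push x: south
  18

>>> maze.move dir: south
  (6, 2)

>>> maze.sense dir: south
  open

>>> stack.push x: south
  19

>>> maze.move dir: south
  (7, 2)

>>> maze.sense dir: west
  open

>>> stack.push x: west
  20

>>> maze.move dir: west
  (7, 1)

>>> maze.sense dir: south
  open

>>> stack.push x: south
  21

>>> maze.move dir: south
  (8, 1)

>>> maze.sense dir: west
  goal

>>> maze.move dir: west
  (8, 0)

Answer: (8, 0)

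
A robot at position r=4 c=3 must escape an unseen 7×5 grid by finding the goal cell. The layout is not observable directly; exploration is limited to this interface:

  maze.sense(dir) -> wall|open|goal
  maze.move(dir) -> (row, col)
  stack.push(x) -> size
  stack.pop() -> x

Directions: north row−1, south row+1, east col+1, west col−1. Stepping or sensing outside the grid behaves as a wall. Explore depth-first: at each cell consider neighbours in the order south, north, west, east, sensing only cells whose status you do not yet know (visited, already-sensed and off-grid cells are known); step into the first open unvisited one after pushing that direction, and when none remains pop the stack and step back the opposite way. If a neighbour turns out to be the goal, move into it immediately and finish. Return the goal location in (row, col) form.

Action: maze.sense[south]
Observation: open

Action: stack.push[south]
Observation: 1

Action: maze.move[south]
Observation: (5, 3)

Action: maze.sense[south]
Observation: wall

Action: maze.sense[west]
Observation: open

Action: stack.push[west]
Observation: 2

Action: maze.move[west]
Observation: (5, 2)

Action: maze.sense[south]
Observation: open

Action: stack.push[south]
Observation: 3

Action: maze.move[south]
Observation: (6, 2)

Action: maze.sense[west]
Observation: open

Action: stack.push[west]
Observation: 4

Action: maze.move[west]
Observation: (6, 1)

Action: maze.sense[north]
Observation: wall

Action: maze.sense[west]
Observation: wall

Action: stack.pop[]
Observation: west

Action: maze.move[east]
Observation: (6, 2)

Action: stack.pop[]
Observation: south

Action: maze.move[north]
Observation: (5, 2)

Action: maze.sense[north]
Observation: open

Action: stack.push[north]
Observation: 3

Action: maze.move[north]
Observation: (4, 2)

Action: maze.sense[north]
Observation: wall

Action: maze.sense[west]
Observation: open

Action: stack.push[west]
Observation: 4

Action: maze.move[west]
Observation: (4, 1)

Action: maze.sense[north]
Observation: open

Action: stack.push[north]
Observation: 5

Action: maze.move[north]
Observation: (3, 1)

Action: maze.sense[north]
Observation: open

Action: stack.push[north]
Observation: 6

Action: maze.move[north]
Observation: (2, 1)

Action: maze.sense[north]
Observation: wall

Action: maze.sense[west]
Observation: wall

Action: maze.sense[east]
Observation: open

Action: stack.push[east]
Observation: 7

Action: maze.move[east]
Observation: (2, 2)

Action: maze.sense[north]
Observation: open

Action: stack.push[north]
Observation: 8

Action: maze.move[north]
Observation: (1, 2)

Action: maze.sense[north]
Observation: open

Action: stack.push[north]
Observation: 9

Action: maze.move[north]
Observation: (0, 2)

Action: maze.sense[west]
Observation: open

Action: stack.push[west]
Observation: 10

Action: maze.move[west]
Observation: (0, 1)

Action: maze.sense[west]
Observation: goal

Action: maze.move[west]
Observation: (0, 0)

Answer: (0, 0)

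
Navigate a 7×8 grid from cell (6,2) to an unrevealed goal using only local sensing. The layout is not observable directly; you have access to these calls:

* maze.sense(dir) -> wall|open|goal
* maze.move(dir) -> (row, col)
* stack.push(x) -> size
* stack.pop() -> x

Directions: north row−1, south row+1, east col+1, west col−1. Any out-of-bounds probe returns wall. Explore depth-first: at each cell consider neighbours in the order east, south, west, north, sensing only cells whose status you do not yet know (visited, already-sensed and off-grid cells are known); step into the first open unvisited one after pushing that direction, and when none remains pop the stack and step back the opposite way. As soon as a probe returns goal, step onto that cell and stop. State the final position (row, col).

-> maze.sense(dir=east)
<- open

-> stack.push(x=east)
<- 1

-> maze.move(dir=east)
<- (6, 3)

-> maze.sense(dir=east)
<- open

-> stack.push(x=east)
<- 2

-> maze.move(dir=east)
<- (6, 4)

-> maze.sense(dir=east)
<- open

-> stack.push(x=east)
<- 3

-> maze.move(dir=east)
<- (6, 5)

-> maze.sense(dir=east)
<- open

-> stack.push(x=east)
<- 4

-> maze.move(dir=east)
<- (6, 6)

-> maze.sense(dir=east)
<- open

-> stack.push(x=east)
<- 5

-> maze.move(dir=east)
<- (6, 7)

-> maze.sense(dir=north)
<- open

-> stack.push(x=north)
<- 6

-> maze.move(dir=north)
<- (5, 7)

-> maze.sense(dir=west)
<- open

-> stack.push(x=west)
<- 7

-> maze.move(dir=west)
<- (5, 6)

-> maze.sense(dir=west)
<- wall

-> maze.sense(dir=north)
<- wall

-> stack.pop()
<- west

-> maze.move(dir=east)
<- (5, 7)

-> maze.sense(dir=north)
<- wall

-> stack.pop()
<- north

-> maze.move(dir=south)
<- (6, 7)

-> stack.pop()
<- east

-> maze.move(dir=west)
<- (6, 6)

-> stack.pop()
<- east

-> maze.move(dir=west)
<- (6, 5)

-> stack.pop()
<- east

-> maze.move(dir=west)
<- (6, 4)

-> maze.sense(dir=north)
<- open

-> stack.push(x=north)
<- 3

-> maze.move(dir=north)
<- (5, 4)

-> maze.sense(dir=west)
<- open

-> stack.push(x=west)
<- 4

-> maze.move(dir=west)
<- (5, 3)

-> maze.sense(dir=west)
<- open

-> stack.push(x=west)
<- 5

-> maze.move(dir=west)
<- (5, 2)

-> maze.sense(dir=west)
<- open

-> stack.push(x=west)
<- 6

-> maze.move(dir=west)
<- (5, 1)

-> maze.sense(dir=south)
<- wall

-> maze.sense(dir=west)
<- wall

-> maze.sense(dir=north)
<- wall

-> stack.pop()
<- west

-> maze.move(dir=east)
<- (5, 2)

-> maze.sense(dir=north)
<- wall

-> stack.pop()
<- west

-> maze.move(dir=east)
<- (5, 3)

-> maze.sense(dir=north)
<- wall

-> stack.pop()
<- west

-> maze.move(dir=east)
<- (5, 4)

-> maze.sense(dir=north)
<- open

-> stack.push(x=north)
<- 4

-> maze.move(dir=north)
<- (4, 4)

-> maze.sense(dir=east)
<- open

-> stack.push(x=east)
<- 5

-> maze.move(dir=east)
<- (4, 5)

-> maze.sense(dir=north)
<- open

-> stack.push(x=north)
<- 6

-> maze.move(dir=north)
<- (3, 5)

-> maze.sense(dir=east)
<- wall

-> maze.sense(dir=west)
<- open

-> stack.push(x=west)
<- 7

-> maze.move(dir=west)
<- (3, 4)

-> maze.sense(dir=west)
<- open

-> stack.push(x=west)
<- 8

-> maze.move(dir=west)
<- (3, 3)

-> maze.sense(dir=west)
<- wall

-> maze.sense(dir=north)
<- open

-> stack.push(x=north)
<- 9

-> maze.move(dir=north)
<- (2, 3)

-> maze.sense(dir=east)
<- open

-> stack.push(x=east)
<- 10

-> maze.move(dir=east)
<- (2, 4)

-> maze.sense(dir=east)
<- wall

-> maze.sense(dir=north)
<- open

-> stack.push(x=north)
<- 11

-> maze.move(dir=north)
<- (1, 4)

-> maze.sense(dir=east)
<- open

-> stack.push(x=east)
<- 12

-> maze.move(dir=east)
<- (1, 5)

-> maze.sense(dir=east)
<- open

-> stack.push(x=east)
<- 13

-> maze.move(dir=east)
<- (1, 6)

-> maze.sense(dir=east)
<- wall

-> maze.sense(dir=south)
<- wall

-> maze.sense(dir=north)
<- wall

-> stack.pop()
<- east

-> maze.move(dir=west)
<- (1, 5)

-> maze.sense(dir=north)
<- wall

-> stack.pop()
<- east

-> maze.move(dir=west)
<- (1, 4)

-> maze.sense(dir=west)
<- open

-> stack.push(x=west)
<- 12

-> maze.move(dir=west)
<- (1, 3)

-> maze.sense(dir=west)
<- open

-> stack.push(x=west)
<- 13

-> maze.move(dir=west)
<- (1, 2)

-> maze.sense(dir=south)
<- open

-> stack.push(x=south)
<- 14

-> maze.move(dir=south)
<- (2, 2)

-> maze.sense(dir=west)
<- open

-> stack.push(x=west)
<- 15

-> maze.move(dir=west)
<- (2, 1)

-> maze.sense(dir=south)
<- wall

-> maze.sense(dir=west)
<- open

-> stack.push(x=west)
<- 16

-> maze.move(dir=west)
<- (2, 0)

-> maze.sense(dir=south)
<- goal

-> maze.move(dir=south)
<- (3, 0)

Answer: (3, 0)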